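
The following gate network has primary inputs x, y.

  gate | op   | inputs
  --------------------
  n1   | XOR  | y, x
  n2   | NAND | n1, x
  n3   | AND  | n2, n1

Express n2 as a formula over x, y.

n1 = y XOR x
n2 = n1 NAND x = (y XOR x) NAND x

(y XOR x) NAND x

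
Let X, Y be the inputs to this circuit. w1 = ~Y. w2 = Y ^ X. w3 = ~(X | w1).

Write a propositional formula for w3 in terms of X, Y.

w1 = ~Y
w3 = ~(X | w1) = ~(X | ~Y)

~(X | ~Y)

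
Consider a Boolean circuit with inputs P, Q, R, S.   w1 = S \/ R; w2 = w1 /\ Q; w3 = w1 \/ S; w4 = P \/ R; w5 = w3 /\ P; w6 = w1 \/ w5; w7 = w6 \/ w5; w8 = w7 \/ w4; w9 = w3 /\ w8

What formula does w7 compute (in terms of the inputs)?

((S \/ R) \/ (((S \/ R) \/ S) /\ P)) \/ (((S \/ R) \/ S) /\ P)

w1 = S \/ R
w3 = w1 \/ S = (S \/ R) \/ S
w5 = w3 /\ P = ((S \/ R) \/ S) /\ P
w6 = w1 \/ w5 = (S \/ R) \/ (((S \/ R) \/ S) /\ P)
w7 = w6 \/ w5 = ((S \/ R) \/ (((S \/ R) \/ S) /\ P)) \/ (((S \/ R) \/ S) /\ P)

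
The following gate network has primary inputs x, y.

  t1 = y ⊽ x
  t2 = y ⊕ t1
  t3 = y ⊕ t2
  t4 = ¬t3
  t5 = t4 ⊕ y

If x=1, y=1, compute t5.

t1 = 1 ⊽ 1 = 0
t2 = 1 ⊕ 0 = 1
t3 = 1 ⊕ 1 = 0
t4 = ¬0 = 1
t5 = 1 ⊕ 1 = 0

0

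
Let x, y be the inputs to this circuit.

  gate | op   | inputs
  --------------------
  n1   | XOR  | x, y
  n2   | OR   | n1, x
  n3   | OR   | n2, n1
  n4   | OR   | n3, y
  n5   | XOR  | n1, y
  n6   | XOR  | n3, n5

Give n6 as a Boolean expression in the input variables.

(((x XOR y) OR x) OR (x XOR y)) XOR ((x XOR y) XOR y)

n1 = x XOR y
n2 = n1 OR x = (x XOR y) OR x
n3 = n2 OR n1 = ((x XOR y) OR x) OR (x XOR y)
n5 = n1 XOR y = (x XOR y) XOR y
n6 = n3 XOR n5 = (((x XOR y) OR x) OR (x XOR y)) XOR ((x XOR y) XOR y)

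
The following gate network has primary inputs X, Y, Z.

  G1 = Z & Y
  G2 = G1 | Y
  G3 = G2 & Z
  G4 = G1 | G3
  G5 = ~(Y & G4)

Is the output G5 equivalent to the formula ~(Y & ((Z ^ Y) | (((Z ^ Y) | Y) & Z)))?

No

G1 = Z & Y
G2 = G1 | Y = (Z & Y) | Y
G3 = G2 & Z = ((Z & Y) | Y) & Z
G4 = G1 | G3 = (Z & Y) | (((Z & Y) | Y) & Z)
G5 = ~(Y & G4) = ~(Y & ((Z & Y) | (((Z & Y) | Y) & Z)))
At X=0, Y=1, Z=0: circuit gives 1, formula gives 0.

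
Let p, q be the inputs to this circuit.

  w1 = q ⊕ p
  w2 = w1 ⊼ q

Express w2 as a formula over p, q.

w1 = q ⊕ p
w2 = w1 ⊼ q = (q ⊕ p) ⊼ q

(q ⊕ p) ⊼ q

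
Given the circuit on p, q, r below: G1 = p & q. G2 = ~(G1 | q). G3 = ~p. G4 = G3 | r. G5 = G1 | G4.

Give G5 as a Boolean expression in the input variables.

G1 = p & q
G3 = ~p
G4 = G3 | r = ~p | r
G5 = G1 | G4 = (p & q) | (~p | r)

(p & q) | (~p | r)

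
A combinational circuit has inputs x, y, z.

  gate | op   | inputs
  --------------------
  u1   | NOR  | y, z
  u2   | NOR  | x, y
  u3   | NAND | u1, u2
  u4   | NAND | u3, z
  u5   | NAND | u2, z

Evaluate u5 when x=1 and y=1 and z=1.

1

u2 = 1 NOR 1 = 0
u5 = 0 NAND 1 = 1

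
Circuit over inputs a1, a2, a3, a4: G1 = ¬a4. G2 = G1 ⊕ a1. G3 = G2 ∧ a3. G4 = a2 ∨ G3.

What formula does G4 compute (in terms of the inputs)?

G1 = ¬a4
G2 = G1 ⊕ a1 = ¬a4 ⊕ a1
G3 = G2 ∧ a3 = (¬a4 ⊕ a1) ∧ a3
G4 = a2 ∨ G3 = a2 ∨ ((¬a4 ⊕ a1) ∧ a3)

a2 ∨ ((¬a4 ⊕ a1) ∧ a3)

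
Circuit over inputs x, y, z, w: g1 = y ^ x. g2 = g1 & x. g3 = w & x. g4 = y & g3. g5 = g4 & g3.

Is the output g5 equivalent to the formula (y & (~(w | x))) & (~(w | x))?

g3 = w & x
g4 = y & g3 = y & (w & x)
g5 = g4 & g3 = (y & (w & x)) & (w & x)
At x=0, y=1, z=0, w=0: circuit gives 0, formula gives 1.

No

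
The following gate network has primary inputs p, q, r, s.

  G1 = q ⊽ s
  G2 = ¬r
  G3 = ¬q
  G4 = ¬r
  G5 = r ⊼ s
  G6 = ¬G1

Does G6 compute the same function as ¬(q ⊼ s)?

G1 = q ⊽ s
G6 = ¬G1 = ¬(q ⊽ s)
At p=0, q=0, r=0, s=1: circuit gives 1, formula gives 0.

No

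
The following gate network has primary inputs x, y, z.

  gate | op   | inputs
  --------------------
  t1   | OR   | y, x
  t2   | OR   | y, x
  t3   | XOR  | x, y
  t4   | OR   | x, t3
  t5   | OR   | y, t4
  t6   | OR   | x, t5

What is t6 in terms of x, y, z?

t3 = x XOR y
t4 = x OR t3 = x OR (x XOR y)
t5 = y OR t4 = y OR (x OR (x XOR y))
t6 = x OR t5 = x OR (y OR (x OR (x XOR y)))

x OR (y OR (x OR (x XOR y)))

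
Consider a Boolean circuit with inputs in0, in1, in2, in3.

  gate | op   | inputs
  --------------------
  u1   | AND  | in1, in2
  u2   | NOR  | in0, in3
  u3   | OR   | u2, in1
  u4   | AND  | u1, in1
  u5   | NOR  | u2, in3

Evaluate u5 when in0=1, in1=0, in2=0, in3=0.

1

u2 = 1 NOR 0 = 0
u5 = 0 NOR 0 = 1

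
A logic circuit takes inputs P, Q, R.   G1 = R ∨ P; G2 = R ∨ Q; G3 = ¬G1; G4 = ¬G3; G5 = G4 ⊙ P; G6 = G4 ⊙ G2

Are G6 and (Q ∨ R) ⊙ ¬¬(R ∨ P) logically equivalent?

G1 = R ∨ P
G2 = R ∨ Q
G3 = ¬G1 = ¬(R ∨ P)
G4 = ¬G3 = ¬¬(R ∨ P)
G6 = G4 ⊙ G2 = ¬¬(R ∨ P) ⊙ (R ∨ Q)
At P=0, Q=1, R=0: circuit gives 0, formula gives 0.
At P=0, Q=0, R=0: circuit gives 1, formula gives 1.
Agrees on all 8 inputs.

Yes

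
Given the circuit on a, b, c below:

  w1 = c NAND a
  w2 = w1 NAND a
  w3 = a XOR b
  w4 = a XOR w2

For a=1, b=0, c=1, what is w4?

w1 = 1 NAND 1 = 0
w2 = 0 NAND 1 = 1
w4 = 1 XOR 1 = 0

0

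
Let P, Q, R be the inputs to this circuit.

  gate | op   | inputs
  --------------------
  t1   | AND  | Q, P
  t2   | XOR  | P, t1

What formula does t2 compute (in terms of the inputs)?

t1 = Q AND P
t2 = P XOR t1 = P XOR (Q AND P)

P XOR (Q AND P)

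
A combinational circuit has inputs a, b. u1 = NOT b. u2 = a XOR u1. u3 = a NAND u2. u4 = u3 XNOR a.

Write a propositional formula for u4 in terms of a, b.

u1 = NOT b
u2 = a XOR u1 = a XOR NOT b
u3 = a NAND u2 = a NAND (a XOR NOT b)
u4 = u3 XNOR a = (a NAND (a XOR NOT b)) XNOR a

(a NAND (a XOR NOT b)) XNOR a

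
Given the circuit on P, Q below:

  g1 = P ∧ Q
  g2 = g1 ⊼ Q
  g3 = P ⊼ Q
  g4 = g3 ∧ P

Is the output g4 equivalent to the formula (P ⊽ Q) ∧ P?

g3 = P ⊼ Q
g4 = g3 ∧ P = (P ⊼ Q) ∧ P
At P=1, Q=0: circuit gives 1, formula gives 0.

No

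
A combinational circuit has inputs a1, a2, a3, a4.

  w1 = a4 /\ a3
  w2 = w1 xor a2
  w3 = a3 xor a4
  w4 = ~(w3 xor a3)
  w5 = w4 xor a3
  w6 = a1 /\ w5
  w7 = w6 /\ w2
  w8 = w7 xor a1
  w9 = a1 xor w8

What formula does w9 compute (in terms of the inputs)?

a1 xor (((a1 /\ ((~((a3 xor a4) xor a3)) xor a3)) /\ ((a4 /\ a3) xor a2)) xor a1)

w1 = a4 /\ a3
w2 = w1 xor a2 = (a4 /\ a3) xor a2
w3 = a3 xor a4
w4 = ~(w3 xor a3) = ~((a3 xor a4) xor a3)
w5 = w4 xor a3 = (~((a3 xor a4) xor a3)) xor a3
w6 = a1 /\ w5 = a1 /\ ((~((a3 xor a4) xor a3)) xor a3)
w7 = w6 /\ w2 = (a1 /\ ((~((a3 xor a4) xor a3)) xor a3)) /\ ((a4 /\ a3) xor a2)
w8 = w7 xor a1 = ((a1 /\ ((~((a3 xor a4) xor a3)) xor a3)) /\ ((a4 /\ a3) xor a2)) xor a1
w9 = a1 xor w8 = a1 xor (((a1 /\ ((~((a3 xor a4) xor a3)) xor a3)) /\ ((a4 /\ a3) xor a2)) xor a1)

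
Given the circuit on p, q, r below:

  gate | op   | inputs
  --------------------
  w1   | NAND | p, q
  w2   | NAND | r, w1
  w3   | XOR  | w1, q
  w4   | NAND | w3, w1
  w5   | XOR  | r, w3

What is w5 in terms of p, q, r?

w1 = p NAND q
w3 = w1 XOR q = (p NAND q) XOR q
w5 = r XOR w3 = r XOR ((p NAND q) XOR q)

r XOR ((p NAND q) XOR q)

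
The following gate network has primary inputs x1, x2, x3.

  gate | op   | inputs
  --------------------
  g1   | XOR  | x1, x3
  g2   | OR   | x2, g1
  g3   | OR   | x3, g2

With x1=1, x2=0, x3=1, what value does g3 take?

1

g1 = 1 XOR 1 = 0
g2 = 0 OR 0 = 0
g3 = 1 OR 0 = 1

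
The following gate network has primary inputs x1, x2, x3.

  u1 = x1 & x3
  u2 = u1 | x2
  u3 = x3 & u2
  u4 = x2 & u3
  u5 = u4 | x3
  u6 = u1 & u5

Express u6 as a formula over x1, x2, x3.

(x1 & x3) & ((x2 & (x3 & ((x1 & x3) | x2))) | x3)

u1 = x1 & x3
u2 = u1 | x2 = (x1 & x3) | x2
u3 = x3 & u2 = x3 & ((x1 & x3) | x2)
u4 = x2 & u3 = x2 & (x3 & ((x1 & x3) | x2))
u5 = u4 | x3 = (x2 & (x3 & ((x1 & x3) | x2))) | x3
u6 = u1 & u5 = (x1 & x3) & ((x2 & (x3 & ((x1 & x3) | x2))) | x3)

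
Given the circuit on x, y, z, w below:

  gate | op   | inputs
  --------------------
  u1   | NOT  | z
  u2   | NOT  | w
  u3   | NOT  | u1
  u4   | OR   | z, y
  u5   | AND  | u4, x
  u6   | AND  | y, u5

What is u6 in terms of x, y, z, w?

y AND ((z OR y) AND x)

u4 = z OR y
u5 = u4 AND x = (z OR y) AND x
u6 = y AND u5 = y AND ((z OR y) AND x)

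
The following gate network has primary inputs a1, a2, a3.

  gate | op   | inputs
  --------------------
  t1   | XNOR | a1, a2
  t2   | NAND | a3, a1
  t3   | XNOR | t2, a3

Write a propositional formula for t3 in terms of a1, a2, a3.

(a3 NAND a1) XNOR a3

t2 = a3 NAND a1
t3 = t2 XNOR a3 = (a3 NAND a1) XNOR a3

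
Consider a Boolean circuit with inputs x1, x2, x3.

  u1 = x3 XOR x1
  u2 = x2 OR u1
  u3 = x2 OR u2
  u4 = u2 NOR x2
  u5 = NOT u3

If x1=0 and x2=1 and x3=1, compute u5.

u1 = 1 XOR 0 = 1
u2 = 1 OR 1 = 1
u3 = 1 OR 1 = 1
u5 = NOT 1 = 0

0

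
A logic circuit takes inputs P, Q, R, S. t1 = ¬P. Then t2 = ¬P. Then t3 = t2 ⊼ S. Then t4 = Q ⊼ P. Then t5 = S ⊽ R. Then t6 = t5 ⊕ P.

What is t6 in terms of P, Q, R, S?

(S ⊽ R) ⊕ P

t5 = S ⊽ R
t6 = t5 ⊕ P = (S ⊽ R) ⊕ P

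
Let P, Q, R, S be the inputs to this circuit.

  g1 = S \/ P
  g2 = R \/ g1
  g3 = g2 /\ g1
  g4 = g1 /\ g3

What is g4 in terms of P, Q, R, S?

g1 = S \/ P
g2 = R \/ g1 = R \/ (S \/ P)
g3 = g2 /\ g1 = (R \/ (S \/ P)) /\ (S \/ P)
g4 = g1 /\ g3 = (S \/ P) /\ ((R \/ (S \/ P)) /\ (S \/ P))

(S \/ P) /\ ((R \/ (S \/ P)) /\ (S \/ P))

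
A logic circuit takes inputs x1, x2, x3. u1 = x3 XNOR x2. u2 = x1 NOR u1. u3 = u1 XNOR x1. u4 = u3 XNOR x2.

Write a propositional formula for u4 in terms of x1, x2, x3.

u1 = x3 XNOR x2
u3 = u1 XNOR x1 = (x3 XNOR x2) XNOR x1
u4 = u3 XNOR x2 = ((x3 XNOR x2) XNOR x1) XNOR x2

((x3 XNOR x2) XNOR x1) XNOR x2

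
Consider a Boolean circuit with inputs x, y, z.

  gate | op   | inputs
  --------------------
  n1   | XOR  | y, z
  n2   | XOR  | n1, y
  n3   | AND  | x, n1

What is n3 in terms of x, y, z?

x AND (y XOR z)

n1 = y XOR z
n3 = x AND n1 = x AND (y XOR z)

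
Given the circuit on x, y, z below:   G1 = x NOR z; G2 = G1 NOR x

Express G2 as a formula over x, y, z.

G1 = x NOR z
G2 = G1 NOR x = (x NOR z) NOR x

(x NOR z) NOR x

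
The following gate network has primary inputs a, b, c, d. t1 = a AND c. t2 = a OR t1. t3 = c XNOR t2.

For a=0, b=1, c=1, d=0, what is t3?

t1 = 0 AND 1 = 0
t2 = 0 OR 0 = 0
t3 = 1 XNOR 0 = 0

0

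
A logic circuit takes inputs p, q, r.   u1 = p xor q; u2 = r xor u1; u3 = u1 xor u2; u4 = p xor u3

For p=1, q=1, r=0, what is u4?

1

u1 = 1 xor 1 = 0
u2 = 0 xor 0 = 0
u3 = 0 xor 0 = 0
u4 = 1 xor 0 = 1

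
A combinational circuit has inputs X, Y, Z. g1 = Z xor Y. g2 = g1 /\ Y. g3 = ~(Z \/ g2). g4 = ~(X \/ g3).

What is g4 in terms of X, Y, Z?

g1 = Z xor Y
g2 = g1 /\ Y = (Z xor Y) /\ Y
g3 = ~(Z \/ g2) = ~(Z \/ ((Z xor Y) /\ Y))
g4 = ~(X \/ g3) = ~(X \/ (~(Z \/ ((Z xor Y) /\ Y))))

~(X \/ (~(Z \/ ((Z xor Y) /\ Y))))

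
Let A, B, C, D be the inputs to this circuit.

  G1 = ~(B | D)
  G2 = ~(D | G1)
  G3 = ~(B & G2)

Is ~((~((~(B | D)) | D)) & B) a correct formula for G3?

Yes

G1 = ~(B | D)
G2 = ~(D | G1) = ~(D | (~(B | D)))
G3 = ~(B & G2) = ~(B & (~(D | (~(B | D)))))
At A=0, B=1, C=0, D=0: circuit gives 0, formula gives 0.
At A=0, B=0, C=0, D=0: circuit gives 1, formula gives 1.
Agrees on all 16 inputs.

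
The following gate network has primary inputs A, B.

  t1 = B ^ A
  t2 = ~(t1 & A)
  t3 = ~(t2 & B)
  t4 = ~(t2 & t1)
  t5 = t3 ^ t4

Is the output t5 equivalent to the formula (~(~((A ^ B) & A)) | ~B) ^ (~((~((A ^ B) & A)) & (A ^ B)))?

t1 = B ^ A
t2 = ~(t1 & A) = ~((B ^ A) & A)
t3 = ~(t2 & B) = ~((~((B ^ A) & A)) & B)
t4 = ~(t2 & t1) = ~((~((B ^ A) & A)) & (B ^ A))
t5 = t3 ^ t4 = (~((~((B ^ A) & A)) & B)) ^ (~((~((B ^ A) & A)) & (B ^ A)))
At A=0, B=0: circuit gives 0, formula gives 0.
At A=1, B=1: circuit gives 1, formula gives 1.
Agrees on all 4 inputs.

Yes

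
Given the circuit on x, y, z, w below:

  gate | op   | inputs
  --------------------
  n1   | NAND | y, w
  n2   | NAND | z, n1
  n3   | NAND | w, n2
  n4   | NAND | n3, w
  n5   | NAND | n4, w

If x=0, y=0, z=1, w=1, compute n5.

n1 = 0 NAND 1 = 1
n2 = 1 NAND 1 = 0
n3 = 1 NAND 0 = 1
n4 = 1 NAND 1 = 0
n5 = 0 NAND 1 = 1

1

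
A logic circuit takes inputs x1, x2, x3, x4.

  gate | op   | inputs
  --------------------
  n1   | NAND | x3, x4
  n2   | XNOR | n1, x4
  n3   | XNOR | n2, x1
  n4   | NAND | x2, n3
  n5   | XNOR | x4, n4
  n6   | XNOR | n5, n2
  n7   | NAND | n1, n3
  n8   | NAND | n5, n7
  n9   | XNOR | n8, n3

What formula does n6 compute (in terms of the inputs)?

(x4 XNOR (x2 NAND (((x3 NAND x4) XNOR x4) XNOR x1))) XNOR ((x3 NAND x4) XNOR x4)

n1 = x3 NAND x4
n2 = n1 XNOR x4 = (x3 NAND x4) XNOR x4
n3 = n2 XNOR x1 = ((x3 NAND x4) XNOR x4) XNOR x1
n4 = x2 NAND n3 = x2 NAND (((x3 NAND x4) XNOR x4) XNOR x1)
n5 = x4 XNOR n4 = x4 XNOR (x2 NAND (((x3 NAND x4) XNOR x4) XNOR x1))
n6 = n5 XNOR n2 = (x4 XNOR (x2 NAND (((x3 NAND x4) XNOR x4) XNOR x1))) XNOR ((x3 NAND x4) XNOR x4)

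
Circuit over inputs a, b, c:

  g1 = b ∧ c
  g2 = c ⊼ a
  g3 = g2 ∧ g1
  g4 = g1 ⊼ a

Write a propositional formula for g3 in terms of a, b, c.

g1 = b ∧ c
g2 = c ⊼ a
g3 = g2 ∧ g1 = (c ⊼ a) ∧ (b ∧ c)

(c ⊼ a) ∧ (b ∧ c)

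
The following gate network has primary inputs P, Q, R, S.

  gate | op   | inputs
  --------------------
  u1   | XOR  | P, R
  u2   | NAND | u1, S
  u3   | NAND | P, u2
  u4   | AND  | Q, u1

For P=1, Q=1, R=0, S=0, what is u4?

1

u1 = 1 XOR 0 = 1
u4 = 1 AND 1 = 1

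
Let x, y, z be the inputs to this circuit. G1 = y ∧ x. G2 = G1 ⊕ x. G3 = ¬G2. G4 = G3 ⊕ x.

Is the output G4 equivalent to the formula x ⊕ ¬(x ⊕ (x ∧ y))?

Yes

G1 = y ∧ x
G2 = G1 ⊕ x = (y ∧ x) ⊕ x
G3 = ¬G2 = ¬((y ∧ x) ⊕ x)
G4 = G3 ⊕ x = ¬((y ∧ x) ⊕ x) ⊕ x
At x=1, y=1, z=0: circuit gives 0, formula gives 0.
At x=0, y=0, z=0: circuit gives 1, formula gives 1.
Agrees on all 8 inputs.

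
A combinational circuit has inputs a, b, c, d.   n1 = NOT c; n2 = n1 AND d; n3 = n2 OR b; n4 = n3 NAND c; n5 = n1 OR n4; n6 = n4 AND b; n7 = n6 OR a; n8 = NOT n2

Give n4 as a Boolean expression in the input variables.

n1 = NOT c
n2 = n1 AND d = NOT c AND d
n3 = n2 OR b = (NOT c AND d) OR b
n4 = n3 NAND c = ((NOT c AND d) OR b) NAND c

((NOT c AND d) OR b) NAND c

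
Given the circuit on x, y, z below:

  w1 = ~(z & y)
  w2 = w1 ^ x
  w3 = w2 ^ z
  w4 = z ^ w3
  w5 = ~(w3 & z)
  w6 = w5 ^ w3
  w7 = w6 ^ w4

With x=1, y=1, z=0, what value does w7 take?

w1 = ~(0 & 1) = 1
w2 = 1 ^ 1 = 0
w3 = 0 ^ 0 = 0
w4 = 0 ^ 0 = 0
w5 = ~(0 & 0) = 1
w6 = 1 ^ 0 = 1
w7 = 1 ^ 0 = 1

1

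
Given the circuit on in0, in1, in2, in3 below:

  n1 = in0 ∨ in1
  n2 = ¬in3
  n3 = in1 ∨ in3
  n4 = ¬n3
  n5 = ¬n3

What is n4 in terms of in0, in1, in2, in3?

n3 = in1 ∨ in3
n4 = ¬n3 = ¬(in1 ∨ in3)

¬(in1 ∨ in3)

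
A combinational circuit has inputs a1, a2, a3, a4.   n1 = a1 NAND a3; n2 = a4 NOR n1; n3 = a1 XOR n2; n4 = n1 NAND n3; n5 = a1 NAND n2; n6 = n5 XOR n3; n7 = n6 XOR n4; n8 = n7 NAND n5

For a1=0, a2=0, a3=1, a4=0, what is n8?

1

n1 = 0 NAND 1 = 1
n2 = 0 NOR 1 = 0
n3 = 0 XOR 0 = 0
n4 = 1 NAND 0 = 1
n5 = 0 NAND 0 = 1
n6 = 1 XOR 0 = 1
n7 = 1 XOR 1 = 0
n8 = 0 NAND 1 = 1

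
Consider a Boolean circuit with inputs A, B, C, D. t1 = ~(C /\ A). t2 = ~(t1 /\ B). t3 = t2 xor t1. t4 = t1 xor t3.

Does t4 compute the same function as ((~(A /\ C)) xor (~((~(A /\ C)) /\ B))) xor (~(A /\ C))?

Yes

t1 = ~(C /\ A)
t2 = ~(t1 /\ B) = ~((~(C /\ A)) /\ B)
t3 = t2 xor t1 = (~((~(C /\ A)) /\ B)) xor (~(C /\ A))
t4 = t1 xor t3 = (~(C /\ A)) xor ((~((~(C /\ A)) /\ B)) xor (~(C /\ A)))
At A=0, B=1, C=0, D=0: circuit gives 0, formula gives 0.
At A=0, B=0, C=0, D=0: circuit gives 1, formula gives 1.
Agrees on all 16 inputs.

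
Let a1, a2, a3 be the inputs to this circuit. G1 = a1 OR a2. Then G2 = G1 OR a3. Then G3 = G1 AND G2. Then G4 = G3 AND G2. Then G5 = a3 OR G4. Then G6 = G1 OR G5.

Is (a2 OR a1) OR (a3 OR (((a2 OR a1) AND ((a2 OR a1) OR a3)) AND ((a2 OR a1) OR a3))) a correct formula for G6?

G1 = a1 OR a2
G2 = G1 OR a3 = (a1 OR a2) OR a3
G3 = G1 AND G2 = (a1 OR a2) AND ((a1 OR a2) OR a3)
G4 = G3 AND G2 = ((a1 OR a2) AND ((a1 OR a2) OR a3)) AND ((a1 OR a2) OR a3)
G5 = a3 OR G4 = a3 OR (((a1 OR a2) AND ((a1 OR a2) OR a3)) AND ((a1 OR a2) OR a3))
G6 = G1 OR G5 = (a1 OR a2) OR (a3 OR (((a1 OR a2) AND ((a1 OR a2) OR a3)) AND ((a1 OR a2) OR a3)))
At a1=0, a2=0, a3=0: circuit gives 0, formula gives 0.
At a1=0, a2=0, a3=1: circuit gives 1, formula gives 1.
Agrees on all 8 inputs.

Yes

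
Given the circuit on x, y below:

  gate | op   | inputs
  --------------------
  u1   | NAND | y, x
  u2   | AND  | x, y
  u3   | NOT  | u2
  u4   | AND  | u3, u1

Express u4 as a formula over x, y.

u1 = y NAND x
u2 = x AND y
u3 = NOT u2 = NOT (x AND y)
u4 = u3 AND u1 = NOT (x AND y) AND (y NAND x)

NOT (x AND y) AND (y NAND x)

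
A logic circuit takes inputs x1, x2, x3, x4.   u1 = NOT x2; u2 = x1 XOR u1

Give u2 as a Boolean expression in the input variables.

x1 XOR NOT x2

u1 = NOT x2
u2 = x1 XOR u1 = x1 XOR NOT x2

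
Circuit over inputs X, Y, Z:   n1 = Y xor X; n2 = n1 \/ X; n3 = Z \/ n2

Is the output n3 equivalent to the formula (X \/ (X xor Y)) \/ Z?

n1 = Y xor X
n2 = n1 \/ X = (Y xor X) \/ X
n3 = Z \/ n2 = Z \/ ((Y xor X) \/ X)
At X=0, Y=0, Z=0: circuit gives 0, formula gives 0.
At X=0, Y=0, Z=1: circuit gives 1, formula gives 1.
Agrees on all 8 inputs.

Yes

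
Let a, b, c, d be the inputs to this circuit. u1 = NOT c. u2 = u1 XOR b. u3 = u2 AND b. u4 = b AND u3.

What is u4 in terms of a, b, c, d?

u1 = NOT c
u2 = u1 XOR b = NOT c XOR b
u3 = u2 AND b = (NOT c XOR b) AND b
u4 = b AND u3 = b AND ((NOT c XOR b) AND b)

b AND ((NOT c XOR b) AND b)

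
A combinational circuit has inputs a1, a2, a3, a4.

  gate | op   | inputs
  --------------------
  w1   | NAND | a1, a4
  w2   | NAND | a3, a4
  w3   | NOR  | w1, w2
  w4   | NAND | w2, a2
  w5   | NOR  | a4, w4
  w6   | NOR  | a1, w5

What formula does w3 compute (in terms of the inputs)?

w1 = a1 NAND a4
w2 = a3 NAND a4
w3 = w1 NOR w2 = (a1 NAND a4) NOR (a3 NAND a4)

(a1 NAND a4) NOR (a3 NAND a4)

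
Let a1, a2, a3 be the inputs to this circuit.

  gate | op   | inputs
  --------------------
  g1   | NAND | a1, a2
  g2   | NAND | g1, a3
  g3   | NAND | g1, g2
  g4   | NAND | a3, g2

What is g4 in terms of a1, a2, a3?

g1 = a1 NAND a2
g2 = g1 NAND a3 = (a1 NAND a2) NAND a3
g4 = a3 NAND g2 = a3 NAND ((a1 NAND a2) NAND a3)

a3 NAND ((a1 NAND a2) NAND a3)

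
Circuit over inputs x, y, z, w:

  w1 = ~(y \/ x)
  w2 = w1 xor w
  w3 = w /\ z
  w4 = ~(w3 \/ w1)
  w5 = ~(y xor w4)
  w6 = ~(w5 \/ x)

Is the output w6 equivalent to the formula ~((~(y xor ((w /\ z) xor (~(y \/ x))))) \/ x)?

No

w1 = ~(y \/ x)
w3 = w /\ z
w4 = ~(w3 \/ w1) = ~((w /\ z) \/ (~(y \/ x)))
w5 = ~(y xor w4) = ~(y xor (~((w /\ z) \/ (~(y \/ x)))))
w6 = ~(w5 \/ x) = ~((~(y xor (~((w /\ z) \/ (~(y \/ x)))))) \/ x)
At x=0, y=0, z=0, w=0: circuit gives 0, formula gives 1.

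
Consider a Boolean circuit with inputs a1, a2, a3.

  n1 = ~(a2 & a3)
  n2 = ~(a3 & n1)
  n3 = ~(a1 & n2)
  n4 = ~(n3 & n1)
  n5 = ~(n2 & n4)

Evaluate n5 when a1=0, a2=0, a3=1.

1

n1 = ~(0 & 1) = 1
n2 = ~(1 & 1) = 0
n3 = ~(0 & 0) = 1
n4 = ~(1 & 1) = 0
n5 = ~(0 & 0) = 1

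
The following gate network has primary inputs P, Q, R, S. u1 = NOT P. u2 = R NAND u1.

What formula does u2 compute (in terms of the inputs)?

R NAND NOT P

u1 = NOT P
u2 = R NAND u1 = R NAND NOT P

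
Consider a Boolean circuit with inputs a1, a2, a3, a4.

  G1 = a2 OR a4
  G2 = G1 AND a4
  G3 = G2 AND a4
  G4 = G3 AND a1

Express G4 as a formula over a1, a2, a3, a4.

G1 = a2 OR a4
G2 = G1 AND a4 = (a2 OR a4) AND a4
G3 = G2 AND a4 = ((a2 OR a4) AND a4) AND a4
G4 = G3 AND a1 = (((a2 OR a4) AND a4) AND a4) AND a1

(((a2 OR a4) AND a4) AND a4) AND a1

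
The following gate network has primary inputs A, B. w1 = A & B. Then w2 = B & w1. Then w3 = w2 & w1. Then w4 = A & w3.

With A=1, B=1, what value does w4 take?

w1 = 1 & 1 = 1
w2 = 1 & 1 = 1
w3 = 1 & 1 = 1
w4 = 1 & 1 = 1

1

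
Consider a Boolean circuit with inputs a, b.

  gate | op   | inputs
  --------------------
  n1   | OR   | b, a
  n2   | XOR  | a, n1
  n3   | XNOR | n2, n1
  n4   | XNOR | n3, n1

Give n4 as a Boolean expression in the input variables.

n1 = b OR a
n2 = a XOR n1 = a XOR (b OR a)
n3 = n2 XNOR n1 = (a XOR (b OR a)) XNOR (b OR a)
n4 = n3 XNOR n1 = ((a XOR (b OR a)) XNOR (b OR a)) XNOR (b OR a)

((a XOR (b OR a)) XNOR (b OR a)) XNOR (b OR a)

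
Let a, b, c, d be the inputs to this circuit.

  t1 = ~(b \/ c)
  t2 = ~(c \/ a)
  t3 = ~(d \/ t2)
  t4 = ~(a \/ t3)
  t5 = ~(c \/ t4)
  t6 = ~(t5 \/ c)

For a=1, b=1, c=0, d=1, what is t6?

t2 = ~(0 \/ 1) = 0
t3 = ~(1 \/ 0) = 0
t4 = ~(1 \/ 0) = 0
t5 = ~(0 \/ 0) = 1
t6 = ~(1 \/ 0) = 0

0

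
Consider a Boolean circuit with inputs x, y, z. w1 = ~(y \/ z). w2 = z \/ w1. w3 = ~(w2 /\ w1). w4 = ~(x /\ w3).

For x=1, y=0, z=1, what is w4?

w1 = ~(0 \/ 1) = 0
w2 = 1 \/ 0 = 1
w3 = ~(1 /\ 0) = 1
w4 = ~(1 /\ 1) = 0

0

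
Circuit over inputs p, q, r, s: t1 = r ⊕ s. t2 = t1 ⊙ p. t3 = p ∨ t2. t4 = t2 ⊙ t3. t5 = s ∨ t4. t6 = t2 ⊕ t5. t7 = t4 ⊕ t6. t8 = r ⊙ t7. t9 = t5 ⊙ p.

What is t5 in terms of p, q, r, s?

s ∨ (((r ⊕ s) ⊙ p) ⊙ (p ∨ ((r ⊕ s) ⊙ p)))

t1 = r ⊕ s
t2 = t1 ⊙ p = (r ⊕ s) ⊙ p
t3 = p ∨ t2 = p ∨ ((r ⊕ s) ⊙ p)
t4 = t2 ⊙ t3 = ((r ⊕ s) ⊙ p) ⊙ (p ∨ ((r ⊕ s) ⊙ p))
t5 = s ∨ t4 = s ∨ (((r ⊕ s) ⊙ p) ⊙ (p ∨ ((r ⊕ s) ⊙ p)))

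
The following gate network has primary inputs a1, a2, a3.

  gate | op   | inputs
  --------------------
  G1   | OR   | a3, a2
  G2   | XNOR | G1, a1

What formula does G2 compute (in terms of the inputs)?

G1 = a3 OR a2
G2 = G1 XNOR a1 = (a3 OR a2) XNOR a1

(a3 OR a2) XNOR a1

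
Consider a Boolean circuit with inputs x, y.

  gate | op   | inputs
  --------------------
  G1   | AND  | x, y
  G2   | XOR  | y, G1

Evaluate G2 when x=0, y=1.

G1 = 0 AND 1 = 0
G2 = 1 XOR 0 = 1

1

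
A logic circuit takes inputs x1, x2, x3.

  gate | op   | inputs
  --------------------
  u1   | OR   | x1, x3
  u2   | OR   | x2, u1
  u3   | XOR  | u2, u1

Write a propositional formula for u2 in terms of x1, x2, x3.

u1 = x1 OR x3
u2 = x2 OR u1 = x2 OR (x1 OR x3)

x2 OR (x1 OR x3)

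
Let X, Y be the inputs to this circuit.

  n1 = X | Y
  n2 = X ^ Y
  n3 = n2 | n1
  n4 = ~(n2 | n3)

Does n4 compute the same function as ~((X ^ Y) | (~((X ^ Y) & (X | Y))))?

n1 = X | Y
n2 = X ^ Y
n3 = n2 | n1 = (X ^ Y) | (X | Y)
n4 = ~(n2 | n3) = ~((X ^ Y) | ((X ^ Y) | (X | Y)))
At X=0, Y=0: circuit gives 1, formula gives 0.

No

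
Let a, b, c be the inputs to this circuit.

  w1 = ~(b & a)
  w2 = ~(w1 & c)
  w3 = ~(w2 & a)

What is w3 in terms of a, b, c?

~((~((~(b & a)) & c)) & a)

w1 = ~(b & a)
w2 = ~(w1 & c) = ~((~(b & a)) & c)
w3 = ~(w2 & a) = ~((~((~(b & a)) & c)) & a)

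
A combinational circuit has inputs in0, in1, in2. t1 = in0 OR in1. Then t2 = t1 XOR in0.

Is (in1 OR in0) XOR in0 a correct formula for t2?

Yes

t1 = in0 OR in1
t2 = t1 XOR in0 = (in0 OR in1) XOR in0
At in0=0, in1=0, in2=0: circuit gives 0, formula gives 0.
At in0=0, in1=1, in2=0: circuit gives 1, formula gives 1.
Agrees on all 8 inputs.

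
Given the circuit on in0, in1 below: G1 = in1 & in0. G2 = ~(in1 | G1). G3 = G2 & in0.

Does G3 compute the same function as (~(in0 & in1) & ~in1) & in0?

G1 = in1 & in0
G2 = ~(in1 | G1) = ~(in1 | (in1 & in0))
G3 = G2 & in0 = (~(in1 | (in1 & in0))) & in0
At in0=0, in1=0: circuit gives 0, formula gives 0.
At in0=1, in1=0: circuit gives 1, formula gives 1.
Agrees on all 4 inputs.

Yes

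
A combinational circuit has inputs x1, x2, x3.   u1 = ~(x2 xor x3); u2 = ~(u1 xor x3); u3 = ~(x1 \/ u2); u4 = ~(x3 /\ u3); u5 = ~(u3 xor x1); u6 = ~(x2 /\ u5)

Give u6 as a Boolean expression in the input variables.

~(x2 /\ (~((~(x1 \/ (~((~(x2 xor x3)) xor x3)))) xor x1)))

u1 = ~(x2 xor x3)
u2 = ~(u1 xor x3) = ~((~(x2 xor x3)) xor x3)
u3 = ~(x1 \/ u2) = ~(x1 \/ (~((~(x2 xor x3)) xor x3)))
u5 = ~(u3 xor x1) = ~((~(x1 \/ (~((~(x2 xor x3)) xor x3)))) xor x1)
u6 = ~(x2 /\ u5) = ~(x2 /\ (~((~(x1 \/ (~((~(x2 xor x3)) xor x3)))) xor x1)))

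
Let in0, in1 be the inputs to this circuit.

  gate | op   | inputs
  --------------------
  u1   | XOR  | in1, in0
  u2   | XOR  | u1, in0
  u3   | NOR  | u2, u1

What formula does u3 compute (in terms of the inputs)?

u1 = in1 XOR in0
u2 = u1 XOR in0 = (in1 XOR in0) XOR in0
u3 = u2 NOR u1 = ((in1 XOR in0) XOR in0) NOR (in1 XOR in0)

((in1 XOR in0) XOR in0) NOR (in1 XOR in0)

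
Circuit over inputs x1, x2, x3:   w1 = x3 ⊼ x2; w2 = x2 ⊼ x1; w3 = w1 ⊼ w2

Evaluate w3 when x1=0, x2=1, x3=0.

w1 = 0 ⊼ 1 = 1
w2 = 1 ⊼ 0 = 1
w3 = 1 ⊼ 1 = 0

0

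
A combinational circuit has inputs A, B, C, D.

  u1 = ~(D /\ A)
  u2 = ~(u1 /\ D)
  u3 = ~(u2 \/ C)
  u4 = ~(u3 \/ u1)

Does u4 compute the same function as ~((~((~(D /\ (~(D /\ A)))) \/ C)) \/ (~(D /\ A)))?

u1 = ~(D /\ A)
u2 = ~(u1 /\ D) = ~((~(D /\ A)) /\ D)
u3 = ~(u2 \/ C) = ~((~((~(D /\ A)) /\ D)) \/ C)
u4 = ~(u3 \/ u1) = ~((~((~((~(D /\ A)) /\ D)) \/ C)) \/ (~(D /\ A)))
At A=0, B=0, C=0, D=0: circuit gives 0, formula gives 0.
At A=1, B=0, C=0, D=1: circuit gives 1, formula gives 1.
Agrees on all 16 inputs.

Yes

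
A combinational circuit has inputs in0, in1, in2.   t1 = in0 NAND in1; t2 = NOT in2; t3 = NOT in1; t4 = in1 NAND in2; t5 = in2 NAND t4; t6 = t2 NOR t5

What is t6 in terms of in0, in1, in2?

NOT in2 NOR (in2 NAND (in1 NAND in2))

t2 = NOT in2
t4 = in1 NAND in2
t5 = in2 NAND t4 = in2 NAND (in1 NAND in2)
t6 = t2 NOR t5 = NOT in2 NOR (in2 NAND (in1 NAND in2))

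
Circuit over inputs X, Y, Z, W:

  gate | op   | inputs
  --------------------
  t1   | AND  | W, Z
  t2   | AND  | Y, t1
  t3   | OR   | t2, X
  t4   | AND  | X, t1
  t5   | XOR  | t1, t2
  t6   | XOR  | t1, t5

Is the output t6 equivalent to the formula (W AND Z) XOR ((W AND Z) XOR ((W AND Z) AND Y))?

t1 = W AND Z
t2 = Y AND t1 = Y AND (W AND Z)
t5 = t1 XOR t2 = (W AND Z) XOR (Y AND (W AND Z))
t6 = t1 XOR t5 = (W AND Z) XOR ((W AND Z) XOR (Y AND (W AND Z)))
At X=0, Y=0, Z=0, W=0: circuit gives 0, formula gives 0.
At X=0, Y=1, Z=1, W=1: circuit gives 1, formula gives 1.
Agrees on all 16 inputs.

Yes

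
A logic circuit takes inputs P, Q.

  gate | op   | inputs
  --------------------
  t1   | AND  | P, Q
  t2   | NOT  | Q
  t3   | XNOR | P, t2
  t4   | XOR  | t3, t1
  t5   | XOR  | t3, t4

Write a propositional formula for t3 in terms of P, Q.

t2 = NOT Q
t3 = P XNOR t2 = P XNOR NOT Q

P XNOR NOT Q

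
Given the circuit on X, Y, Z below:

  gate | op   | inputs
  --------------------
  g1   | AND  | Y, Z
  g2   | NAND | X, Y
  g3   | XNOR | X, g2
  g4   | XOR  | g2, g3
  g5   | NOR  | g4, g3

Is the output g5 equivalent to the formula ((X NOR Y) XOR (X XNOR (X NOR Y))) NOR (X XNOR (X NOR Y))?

g2 = X NAND Y
g3 = X XNOR g2 = X XNOR (X NAND Y)
g4 = g2 XOR g3 = (X NAND Y) XOR (X XNOR (X NAND Y))
g5 = g4 NOR g3 = ((X NAND Y) XOR (X XNOR (X NAND Y))) NOR (X XNOR (X NAND Y))
At X=1, Y=0, Z=0: circuit gives 0, formula gives 1.

No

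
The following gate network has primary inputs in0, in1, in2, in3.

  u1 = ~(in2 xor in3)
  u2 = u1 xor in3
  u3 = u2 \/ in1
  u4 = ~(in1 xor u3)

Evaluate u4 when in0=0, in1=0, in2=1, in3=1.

u1 = ~(1 xor 1) = 1
u2 = 1 xor 1 = 0
u3 = 0 \/ 0 = 0
u4 = ~(0 xor 0) = 1

1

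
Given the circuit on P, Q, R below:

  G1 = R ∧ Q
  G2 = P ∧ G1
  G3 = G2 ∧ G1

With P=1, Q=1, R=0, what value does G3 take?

0

G1 = 0 ∧ 1 = 0
G2 = 1 ∧ 0 = 0
G3 = 0 ∧ 0 = 0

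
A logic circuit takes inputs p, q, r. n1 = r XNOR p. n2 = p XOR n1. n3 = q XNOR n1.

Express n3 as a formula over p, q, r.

n1 = r XNOR p
n3 = q XNOR n1 = q XNOR (r XNOR p)

q XNOR (r XNOR p)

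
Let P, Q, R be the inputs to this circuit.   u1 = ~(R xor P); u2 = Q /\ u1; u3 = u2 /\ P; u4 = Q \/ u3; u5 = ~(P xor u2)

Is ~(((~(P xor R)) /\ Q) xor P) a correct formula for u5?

Yes

u1 = ~(R xor P)
u2 = Q /\ u1 = Q /\ (~(R xor P))
u5 = ~(P xor u2) = ~(P xor (Q /\ (~(R xor P))))
At P=0, Q=1, R=0: circuit gives 0, formula gives 0.
At P=0, Q=0, R=0: circuit gives 1, formula gives 1.
Agrees on all 8 inputs.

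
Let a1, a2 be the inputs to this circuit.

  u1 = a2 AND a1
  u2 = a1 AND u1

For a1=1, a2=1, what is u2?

1

u1 = 1 AND 1 = 1
u2 = 1 AND 1 = 1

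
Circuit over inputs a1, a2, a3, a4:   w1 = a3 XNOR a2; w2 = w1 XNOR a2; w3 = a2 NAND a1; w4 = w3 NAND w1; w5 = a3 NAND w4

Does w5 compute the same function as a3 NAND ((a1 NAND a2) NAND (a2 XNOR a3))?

Yes

w1 = a3 XNOR a2
w3 = a2 NAND a1
w4 = w3 NAND w1 = (a2 NAND a1) NAND (a3 XNOR a2)
w5 = a3 NAND w4 = a3 NAND ((a2 NAND a1) NAND (a3 XNOR a2))
At a1=0, a2=0, a3=1, a4=0: circuit gives 0, formula gives 0.
At a1=0, a2=0, a3=0, a4=0: circuit gives 1, formula gives 1.
Agrees on all 16 inputs.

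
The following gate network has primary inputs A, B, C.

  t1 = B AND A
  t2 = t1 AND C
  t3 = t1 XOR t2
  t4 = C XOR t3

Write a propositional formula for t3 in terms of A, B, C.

t1 = B AND A
t2 = t1 AND C = (B AND A) AND C
t3 = t1 XOR t2 = (B AND A) XOR ((B AND A) AND C)

(B AND A) XOR ((B AND A) AND C)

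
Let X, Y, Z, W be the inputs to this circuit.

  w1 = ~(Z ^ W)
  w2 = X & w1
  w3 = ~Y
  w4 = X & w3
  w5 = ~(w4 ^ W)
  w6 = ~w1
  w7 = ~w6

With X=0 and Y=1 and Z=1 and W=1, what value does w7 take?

w1 = ~(1 ^ 1) = 1
w6 = ~1 = 0
w7 = ~0 = 1

1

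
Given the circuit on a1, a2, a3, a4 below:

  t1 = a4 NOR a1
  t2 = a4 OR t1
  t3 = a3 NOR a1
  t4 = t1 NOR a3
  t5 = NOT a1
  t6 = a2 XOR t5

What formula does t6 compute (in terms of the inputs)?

a2 XOR NOT a1

t5 = NOT a1
t6 = a2 XOR t5 = a2 XOR NOT a1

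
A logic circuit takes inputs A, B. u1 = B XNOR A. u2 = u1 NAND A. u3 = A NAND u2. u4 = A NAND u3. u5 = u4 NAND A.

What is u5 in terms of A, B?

u1 = B XNOR A
u2 = u1 NAND A = (B XNOR A) NAND A
u3 = A NAND u2 = A NAND ((B XNOR A) NAND A)
u4 = A NAND u3 = A NAND (A NAND ((B XNOR A) NAND A))
u5 = u4 NAND A = (A NAND (A NAND ((B XNOR A) NAND A))) NAND A

(A NAND (A NAND ((B XNOR A) NAND A))) NAND A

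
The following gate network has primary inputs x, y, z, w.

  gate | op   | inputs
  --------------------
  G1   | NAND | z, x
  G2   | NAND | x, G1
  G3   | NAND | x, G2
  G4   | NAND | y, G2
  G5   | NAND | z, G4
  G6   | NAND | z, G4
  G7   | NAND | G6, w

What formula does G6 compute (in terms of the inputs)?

G1 = z NAND x
G2 = x NAND G1 = x NAND (z NAND x)
G4 = y NAND G2 = y NAND (x NAND (z NAND x))
G6 = z NAND G4 = z NAND (y NAND (x NAND (z NAND x)))

z NAND (y NAND (x NAND (z NAND x)))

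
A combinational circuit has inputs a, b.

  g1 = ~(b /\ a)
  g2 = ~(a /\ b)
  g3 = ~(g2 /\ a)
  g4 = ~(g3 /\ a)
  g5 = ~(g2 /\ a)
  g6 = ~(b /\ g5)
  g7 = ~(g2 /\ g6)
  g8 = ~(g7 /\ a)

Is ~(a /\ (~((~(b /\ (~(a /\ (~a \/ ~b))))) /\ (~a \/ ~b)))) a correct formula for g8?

g2 = ~(a /\ b)
g5 = ~(g2 /\ a) = ~((~(a /\ b)) /\ a)
g6 = ~(b /\ g5) = ~(b /\ (~((~(a /\ b)) /\ a)))
g7 = ~(g2 /\ g6) = ~((~(a /\ b)) /\ (~(b /\ (~((~(a /\ b)) /\ a)))))
g8 = ~(g7 /\ a) = ~((~((~(a /\ b)) /\ (~(b /\ (~((~(a /\ b)) /\ a)))))) /\ a)
At a=1, b=1: circuit gives 0, formula gives 0.
At a=0, b=0: circuit gives 1, formula gives 1.
Agrees on all 4 inputs.

Yes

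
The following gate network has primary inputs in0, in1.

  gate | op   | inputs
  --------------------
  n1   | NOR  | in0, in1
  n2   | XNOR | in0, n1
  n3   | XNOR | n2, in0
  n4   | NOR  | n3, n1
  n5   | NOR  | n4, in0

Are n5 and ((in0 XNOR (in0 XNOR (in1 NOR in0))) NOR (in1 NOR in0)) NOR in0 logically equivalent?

Yes

n1 = in0 NOR in1
n2 = in0 XNOR n1 = in0 XNOR (in0 NOR in1)
n3 = n2 XNOR in0 = (in0 XNOR (in0 NOR in1)) XNOR in0
n4 = n3 NOR n1 = ((in0 XNOR (in0 NOR in1)) XNOR in0) NOR (in0 NOR in1)
n5 = n4 NOR in0 = (((in0 XNOR (in0 NOR in1)) XNOR in0) NOR (in0 NOR in1)) NOR in0
At in0=0, in1=1: circuit gives 0, formula gives 0.
At in0=0, in1=0: circuit gives 1, formula gives 1.
Agrees on all 4 inputs.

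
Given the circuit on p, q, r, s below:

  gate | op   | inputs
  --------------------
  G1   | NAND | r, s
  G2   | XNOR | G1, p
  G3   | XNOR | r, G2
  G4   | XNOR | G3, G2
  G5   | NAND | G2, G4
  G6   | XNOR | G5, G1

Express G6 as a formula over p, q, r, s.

(((r NAND s) XNOR p) NAND ((r XNOR ((r NAND s) XNOR p)) XNOR ((r NAND s) XNOR p))) XNOR (r NAND s)

G1 = r NAND s
G2 = G1 XNOR p = (r NAND s) XNOR p
G3 = r XNOR G2 = r XNOR ((r NAND s) XNOR p)
G4 = G3 XNOR G2 = (r XNOR ((r NAND s) XNOR p)) XNOR ((r NAND s) XNOR p)
G5 = G2 NAND G4 = ((r NAND s) XNOR p) NAND ((r XNOR ((r NAND s) XNOR p)) XNOR ((r NAND s) XNOR p))
G6 = G5 XNOR G1 = (((r NAND s) XNOR p) NAND ((r XNOR ((r NAND s) XNOR p)) XNOR ((r NAND s) XNOR p))) XNOR (r NAND s)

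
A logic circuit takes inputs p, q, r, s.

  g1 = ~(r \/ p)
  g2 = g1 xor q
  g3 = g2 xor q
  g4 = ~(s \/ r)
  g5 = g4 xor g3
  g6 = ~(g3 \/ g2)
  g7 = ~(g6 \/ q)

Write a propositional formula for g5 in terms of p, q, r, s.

g1 = ~(r \/ p)
g2 = g1 xor q = (~(r \/ p)) xor q
g3 = g2 xor q = ((~(r \/ p)) xor q) xor q
g4 = ~(s \/ r)
g5 = g4 xor g3 = (~(s \/ r)) xor (((~(r \/ p)) xor q) xor q)

(~(s \/ r)) xor (((~(r \/ p)) xor q) xor q)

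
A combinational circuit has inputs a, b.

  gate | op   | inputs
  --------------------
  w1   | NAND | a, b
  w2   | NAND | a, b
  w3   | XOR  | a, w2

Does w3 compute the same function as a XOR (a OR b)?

w2 = a NAND b
w3 = a XOR w2 = a XOR (a NAND b)
At a=0, b=0: circuit gives 1, formula gives 0.

No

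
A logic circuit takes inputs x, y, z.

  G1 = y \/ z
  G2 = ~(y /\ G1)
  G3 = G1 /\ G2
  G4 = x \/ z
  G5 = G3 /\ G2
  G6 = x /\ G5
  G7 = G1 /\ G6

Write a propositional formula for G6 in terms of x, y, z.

G1 = y \/ z
G2 = ~(y /\ G1) = ~(y /\ (y \/ z))
G3 = G1 /\ G2 = (y \/ z) /\ (~(y /\ (y \/ z)))
G5 = G3 /\ G2 = ((y \/ z) /\ (~(y /\ (y \/ z)))) /\ (~(y /\ (y \/ z)))
G6 = x /\ G5 = x /\ (((y \/ z) /\ (~(y /\ (y \/ z)))) /\ (~(y /\ (y \/ z))))

x /\ (((y \/ z) /\ (~(y /\ (y \/ z)))) /\ (~(y /\ (y \/ z))))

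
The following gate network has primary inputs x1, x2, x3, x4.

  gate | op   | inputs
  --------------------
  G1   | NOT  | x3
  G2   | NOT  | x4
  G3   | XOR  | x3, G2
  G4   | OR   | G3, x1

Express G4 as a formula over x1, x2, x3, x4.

G2 = NOT x4
G3 = x3 XOR G2 = x3 XOR NOT x4
G4 = G3 OR x1 = (x3 XOR NOT x4) OR x1

(x3 XOR NOT x4) OR x1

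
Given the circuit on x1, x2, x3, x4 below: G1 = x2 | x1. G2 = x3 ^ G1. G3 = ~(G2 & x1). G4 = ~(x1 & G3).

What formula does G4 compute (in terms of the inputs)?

G1 = x2 | x1
G2 = x3 ^ G1 = x3 ^ (x2 | x1)
G3 = ~(G2 & x1) = ~((x3 ^ (x2 | x1)) & x1)
G4 = ~(x1 & G3) = ~(x1 & (~((x3 ^ (x2 | x1)) & x1)))

~(x1 & (~((x3 ^ (x2 | x1)) & x1)))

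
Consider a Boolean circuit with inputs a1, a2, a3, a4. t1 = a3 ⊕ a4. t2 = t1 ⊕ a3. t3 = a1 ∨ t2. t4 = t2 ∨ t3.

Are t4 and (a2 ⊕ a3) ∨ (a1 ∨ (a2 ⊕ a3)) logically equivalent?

t1 = a3 ⊕ a4
t2 = t1 ⊕ a3 = (a3 ⊕ a4) ⊕ a3
t3 = a1 ∨ t2 = a1 ∨ ((a3 ⊕ a4) ⊕ a3)
t4 = t2 ∨ t3 = ((a3 ⊕ a4) ⊕ a3) ∨ (a1 ∨ ((a3 ⊕ a4) ⊕ a3))
At a1=0, a2=0, a3=0, a4=1: circuit gives 1, formula gives 0.

No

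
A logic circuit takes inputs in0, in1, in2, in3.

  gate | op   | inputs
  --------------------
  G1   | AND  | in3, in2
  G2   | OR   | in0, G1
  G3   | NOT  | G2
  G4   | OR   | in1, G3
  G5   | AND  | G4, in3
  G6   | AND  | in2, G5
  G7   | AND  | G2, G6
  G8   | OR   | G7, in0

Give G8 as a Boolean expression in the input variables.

G1 = in3 AND in2
G2 = in0 OR G1 = in0 OR (in3 AND in2)
G3 = NOT G2 = NOT (in0 OR (in3 AND in2))
G4 = in1 OR G3 = in1 OR NOT (in0 OR (in3 AND in2))
G5 = G4 AND in3 = (in1 OR NOT (in0 OR (in3 AND in2))) AND in3
G6 = in2 AND G5 = in2 AND ((in1 OR NOT (in0 OR (in3 AND in2))) AND in3)
G7 = G2 AND G6 = (in0 OR (in3 AND in2)) AND (in2 AND ((in1 OR NOT (in0 OR (in3 AND in2))) AND in3))
G8 = G7 OR in0 = ((in0 OR (in3 AND in2)) AND (in2 AND ((in1 OR NOT (in0 OR (in3 AND in2))) AND in3))) OR in0

((in0 OR (in3 AND in2)) AND (in2 AND ((in1 OR NOT (in0 OR (in3 AND in2))) AND in3))) OR in0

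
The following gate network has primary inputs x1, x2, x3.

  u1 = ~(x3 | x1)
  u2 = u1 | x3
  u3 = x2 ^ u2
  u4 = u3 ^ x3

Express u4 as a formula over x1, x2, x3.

u1 = ~(x3 | x1)
u2 = u1 | x3 = (~(x3 | x1)) | x3
u3 = x2 ^ u2 = x2 ^ ((~(x3 | x1)) | x3)
u4 = u3 ^ x3 = (x2 ^ ((~(x3 | x1)) | x3)) ^ x3

(x2 ^ ((~(x3 | x1)) | x3)) ^ x3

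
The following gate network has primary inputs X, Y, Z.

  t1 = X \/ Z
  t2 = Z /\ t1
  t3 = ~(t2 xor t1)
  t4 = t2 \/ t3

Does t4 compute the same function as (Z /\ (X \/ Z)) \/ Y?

t1 = X \/ Z
t2 = Z /\ t1 = Z /\ (X \/ Z)
t3 = ~(t2 xor t1) = ~((Z /\ (X \/ Z)) xor (X \/ Z))
t4 = t2 \/ t3 = (Z /\ (X \/ Z)) \/ (~((Z /\ (X \/ Z)) xor (X \/ Z)))
At X=0, Y=0, Z=0: circuit gives 1, formula gives 0.

No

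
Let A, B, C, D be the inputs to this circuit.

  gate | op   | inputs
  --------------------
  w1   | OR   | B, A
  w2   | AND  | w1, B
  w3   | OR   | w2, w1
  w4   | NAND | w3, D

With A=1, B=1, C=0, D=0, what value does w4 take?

w1 = 1 OR 1 = 1
w2 = 1 AND 1 = 1
w3 = 1 OR 1 = 1
w4 = 1 NAND 0 = 1

1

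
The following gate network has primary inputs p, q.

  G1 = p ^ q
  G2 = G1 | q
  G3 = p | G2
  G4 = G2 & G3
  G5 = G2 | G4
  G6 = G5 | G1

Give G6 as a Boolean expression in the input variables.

(((p ^ q) | q) | (((p ^ q) | q) & (p | ((p ^ q) | q)))) | (p ^ q)

G1 = p ^ q
G2 = G1 | q = (p ^ q) | q
G3 = p | G2 = p | ((p ^ q) | q)
G4 = G2 & G3 = ((p ^ q) | q) & (p | ((p ^ q) | q))
G5 = G2 | G4 = ((p ^ q) | q) | (((p ^ q) | q) & (p | ((p ^ q) | q)))
G6 = G5 | G1 = (((p ^ q) | q) | (((p ^ q) | q) & (p | ((p ^ q) | q)))) | (p ^ q)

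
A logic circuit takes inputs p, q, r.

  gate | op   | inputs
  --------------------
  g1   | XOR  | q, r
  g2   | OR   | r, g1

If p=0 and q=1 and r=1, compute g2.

g1 = 1 XOR 1 = 0
g2 = 1 OR 0 = 1

1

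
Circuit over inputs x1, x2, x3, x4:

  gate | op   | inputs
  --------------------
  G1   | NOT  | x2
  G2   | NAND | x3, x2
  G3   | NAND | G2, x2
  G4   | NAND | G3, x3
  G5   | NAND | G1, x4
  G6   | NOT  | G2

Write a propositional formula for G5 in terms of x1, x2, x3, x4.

G1 = NOT x2
G5 = G1 NAND x4 = NOT x2 NAND x4

NOT x2 NAND x4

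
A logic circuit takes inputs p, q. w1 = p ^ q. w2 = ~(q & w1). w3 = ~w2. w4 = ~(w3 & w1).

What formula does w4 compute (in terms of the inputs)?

w1 = p ^ q
w2 = ~(q & w1) = ~(q & (p ^ q))
w3 = ~w2 = ~(~(q & (p ^ q)))
w4 = ~(w3 & w1) = ~(~(~(q & (p ^ q))) & (p ^ q))

~(~(~(q & (p ^ q))) & (p ^ q))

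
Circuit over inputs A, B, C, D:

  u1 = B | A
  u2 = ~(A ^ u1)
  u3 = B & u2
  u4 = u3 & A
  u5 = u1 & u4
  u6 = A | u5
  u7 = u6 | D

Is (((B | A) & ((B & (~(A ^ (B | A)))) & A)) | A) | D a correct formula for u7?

Yes

u1 = B | A
u2 = ~(A ^ u1) = ~(A ^ (B | A))
u3 = B & u2 = B & (~(A ^ (B | A)))
u4 = u3 & A = (B & (~(A ^ (B | A)))) & A
u5 = u1 & u4 = (B | A) & ((B & (~(A ^ (B | A)))) & A)
u6 = A | u5 = A | ((B | A) & ((B & (~(A ^ (B | A)))) & A))
u7 = u6 | D = (A | ((B | A) & ((B & (~(A ^ (B | A)))) & A))) | D
At A=0, B=0, C=0, D=0: circuit gives 0, formula gives 0.
At A=0, B=0, C=0, D=1: circuit gives 1, formula gives 1.
Agrees on all 16 inputs.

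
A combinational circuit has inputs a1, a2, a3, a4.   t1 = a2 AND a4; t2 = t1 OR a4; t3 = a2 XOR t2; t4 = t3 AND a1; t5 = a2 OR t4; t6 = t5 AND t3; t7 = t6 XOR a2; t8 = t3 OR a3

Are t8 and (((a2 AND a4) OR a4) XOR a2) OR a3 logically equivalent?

Yes

t1 = a2 AND a4
t2 = t1 OR a4 = (a2 AND a4) OR a4
t3 = a2 XOR t2 = a2 XOR ((a2 AND a4) OR a4)
t8 = t3 OR a3 = (a2 XOR ((a2 AND a4) OR a4)) OR a3
At a1=0, a2=0, a3=0, a4=0: circuit gives 0, formula gives 0.
At a1=0, a2=0, a3=0, a4=1: circuit gives 1, formula gives 1.
Agrees on all 16 inputs.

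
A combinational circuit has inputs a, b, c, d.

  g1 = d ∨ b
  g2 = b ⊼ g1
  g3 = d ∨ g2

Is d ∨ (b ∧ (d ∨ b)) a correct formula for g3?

No

g1 = d ∨ b
g2 = b ⊼ g1 = b ⊼ (d ∨ b)
g3 = d ∨ g2 = d ∨ (b ⊼ (d ∨ b))
At a=0, b=0, c=0, d=0: circuit gives 1, formula gives 0.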